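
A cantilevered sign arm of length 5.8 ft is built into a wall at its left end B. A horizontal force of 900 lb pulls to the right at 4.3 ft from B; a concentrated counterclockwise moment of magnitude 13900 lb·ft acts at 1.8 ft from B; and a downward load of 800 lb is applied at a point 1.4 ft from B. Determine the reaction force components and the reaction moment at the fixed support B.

ΣF_x = 0: B_x + 900 = 0 → B_x = -900.0 lb.
ΣF_y = 0: B_y − 800 = 0 → B_y = 800.0 lb.
ΣM about B: M_B + 13900 − 800·1.4 = 0 → M_B = -12780 lb·ft.

B_x = -900.0 lb, B_y = 800.0 lb, M_B = -12780 lb·ft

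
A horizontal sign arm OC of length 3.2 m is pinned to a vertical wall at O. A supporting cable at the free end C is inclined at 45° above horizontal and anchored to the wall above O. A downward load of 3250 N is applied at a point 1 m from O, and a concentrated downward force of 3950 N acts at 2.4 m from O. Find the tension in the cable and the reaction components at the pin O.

T = 5626 N, O_x = 3978 N, O_y = 3222 N

ΣM about O: T·sin45°·3.2 − 3250·1 − 3950·2.4 = 0 → T = 12730/(3.2·0.707107) = 5625.92 ≈ 5626 N.
ΣF_x = 0: O_x − T·cos45° = 0 → O_x = 5625.92 × 0.707107 = 3978 N.
ΣF_y = 0: O_y + T·sin45° − 3250 − 3950 = 0 → O_y = 7200 − 5625.92 × 0.707107 = 3222 N.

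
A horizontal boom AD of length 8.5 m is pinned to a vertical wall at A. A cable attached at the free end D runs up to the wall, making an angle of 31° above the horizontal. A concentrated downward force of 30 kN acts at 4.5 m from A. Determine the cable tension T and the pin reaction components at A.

T = 30.84 kN, A_x = 26.43 kN, A_y = 14.12 kN

ΣM about A: T·sin31°·8.5 − 30·4.5 = 0 → T = 135/(8.5·0.515038) = 30.8372 ≈ 30.84 kN.
ΣF_x = 0: A_x − T·cos31° = 0 → A_x = 30.8372 × 0.857167 = 26.43 kN.
ΣF_y = 0: A_y + T·sin31° − 30 = 0 → A_y = 30 − 30.8372 × 0.515038 = 14.12 kN.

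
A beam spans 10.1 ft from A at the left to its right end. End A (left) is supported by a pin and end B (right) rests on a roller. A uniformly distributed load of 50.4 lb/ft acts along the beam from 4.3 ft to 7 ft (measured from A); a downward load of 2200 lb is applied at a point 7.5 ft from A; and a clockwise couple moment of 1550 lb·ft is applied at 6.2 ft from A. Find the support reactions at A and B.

A_x = 0, A_y = 472.8 lb, B_y = 1863 lb

Resultant of the distributed load: 50.4 × 2.7 = 136.08 lb at 5.65 ft from A.
ΣM about A: B_y·10.1 − (50.4·2.7)·5.65 − 2200·7.5 − 1550 = 0 → B_y = 18818.852/10.1 = 1863.25 ≈ 1863 lb.
ΣF_y = 0: A_y + 1863.25 − 50.4·2.7 − 2200 = 0 → A_y = 472.8 lb.
ΣF_x = 0: no horizontal applied forces, so A_x = 0.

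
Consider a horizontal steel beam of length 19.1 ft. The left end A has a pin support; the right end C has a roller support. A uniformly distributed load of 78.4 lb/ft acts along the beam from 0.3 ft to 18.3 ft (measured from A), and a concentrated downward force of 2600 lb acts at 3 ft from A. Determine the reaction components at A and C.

Resultant of the distributed load: 78.4 × 18 = 1411.2 lb at 9.3 ft from A.
Moments about A: C_y·19.1 − (78.4·18)·9.3 − 2600·3 = 0 → C_y = 20924.16/19.1 = 1095.51 ≈ 1096 lb.
ΣF_y = 0: A_y + 1095.51 − 78.4·18 − 2600 = 0 → A_y = 2916 lb.
ΣF_x = 0: no horizontal applied forces, so A_x = 0.

A_x = 0, A_y = 2916 lb, C_y = 1096 lb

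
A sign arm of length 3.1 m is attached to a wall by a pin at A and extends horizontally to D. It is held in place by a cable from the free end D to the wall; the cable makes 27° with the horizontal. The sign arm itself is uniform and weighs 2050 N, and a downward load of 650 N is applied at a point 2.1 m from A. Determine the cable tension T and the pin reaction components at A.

T = 3228 N, A_x = 2876 N, A_y = 1235 N

ΣM about A: T·sin27°·3.1 − 2050·1.55 − 650·2.1 = 0 → T = 4542.5/(3.1·0.45399) = 3227.65 ≈ 3228 N.
ΣF_x = 0: A_x − T·cos27° = 0 → A_x = 3227.65 × 0.891007 = 2876 N.
ΣF_y = 0: A_y + T·sin27° − 2050 − 650 = 0 → A_y = 2700 − 3227.65 × 0.45399 = 1235 N.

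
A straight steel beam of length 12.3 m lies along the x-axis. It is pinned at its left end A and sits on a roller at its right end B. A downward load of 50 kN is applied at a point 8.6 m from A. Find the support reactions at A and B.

Taking moments about A: B_y·12.3 − 50·8.6 = 0 → B_y = 430/12.3 = 34.9593 ≈ 34.96 kN.
ΣF_y = 0: A_y + 34.9593 − 50 = 0 → A_y = 15.04 kN.
ΣF_x = 0: no horizontal applied forces, so A_x = 0.

A_x = 0, A_y = 15.04 kN, B_y = 34.96 kN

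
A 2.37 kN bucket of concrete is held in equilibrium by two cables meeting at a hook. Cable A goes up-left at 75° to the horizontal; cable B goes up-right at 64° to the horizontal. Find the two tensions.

ΣF_x = 0: −T_A·cos75° + T_B·cos64° = 0 → T_B = 0.590411·T_A.
ΣF_y = 0: T_A·sin75° + T_B·sin64° = 2.37.
Substitute: T_A·(0.965926 + 0.590411·0.898794) = 2.37 → T_A = 1.58361 ≈ 1.584 kN.
Then T_B = 0.590411 × 1.58361 = 0.9350 kN.

T_A = 1.584 kN, T_B = 0.9350 kN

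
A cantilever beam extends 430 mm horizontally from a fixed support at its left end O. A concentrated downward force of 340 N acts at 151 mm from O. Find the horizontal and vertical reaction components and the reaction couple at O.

ΣF_x = 0: O_x = 0.
ΣF_y = 0: O_y − 340 = 0 → O_y = 340.0 N.
ΣM about O: M_O − 340·151 = 0 → M_O = 51340 N·mm.

O_x = 0, O_y = 340.0 N, M_O = 51340 N·mm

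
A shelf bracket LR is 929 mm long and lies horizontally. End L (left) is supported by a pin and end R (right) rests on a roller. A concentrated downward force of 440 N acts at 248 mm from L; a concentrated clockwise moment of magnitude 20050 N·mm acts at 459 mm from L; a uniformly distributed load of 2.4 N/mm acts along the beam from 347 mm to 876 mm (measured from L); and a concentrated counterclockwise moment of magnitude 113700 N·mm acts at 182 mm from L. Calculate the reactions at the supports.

Resultant of the distributed load: 2.4 × 529 = 1269.6 N at 611.5 mm from L.
Taking moments about L: R_y·929 − 440·248 − 20050 − (2.4·529)·611.5 + 113700 = 0 → R_y = 791830.4/929 = 852.347 ≈ 852.3 N.
ΣF_y = 0: L_y + 852.347 − 440 − 2.4·529 = 0 → L_y = 857.3 N.
ΣF_x = 0: no horizontal applied forces, so L_x = 0.

L_x = 0, L_y = 857.3 N, R_y = 852.3 N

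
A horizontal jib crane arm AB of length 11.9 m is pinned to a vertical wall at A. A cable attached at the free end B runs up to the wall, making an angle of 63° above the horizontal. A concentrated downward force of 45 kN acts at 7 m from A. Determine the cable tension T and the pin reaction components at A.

ΣM about A: T·sin63°·11.9 − 45·7 = 0 → T = 315/(11.9·0.891007) = 29.7086 ≈ 29.71 kN.
ΣF_x = 0: A_x − T·cos63° = 0 → A_x = 29.7086 × 0.45399 = 13.49 kN.
ΣF_y = 0: A_y + T·sin63° − 45 = 0 → A_y = 45 − 29.7086 × 0.891007 = 18.53 kN.

T = 29.71 kN, A_x = 13.49 kN, A_y = 18.53 kN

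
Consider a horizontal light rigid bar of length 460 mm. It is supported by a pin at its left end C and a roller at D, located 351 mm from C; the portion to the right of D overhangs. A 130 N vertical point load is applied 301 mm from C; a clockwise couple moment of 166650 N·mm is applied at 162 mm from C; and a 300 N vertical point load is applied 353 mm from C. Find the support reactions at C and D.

ΣM about C: D_y·351 − 130·301 − 166650 − 300·353 = 0 → D_y = 311680/351 = 887.977 ≈ 888.0 N.
ΣF_y = 0: C_y + 887.977 − 130 − 300 = 0 → C_y = -458.0 N.
ΣF_x = 0: no horizontal applied forces, so C_x = 0.

C_x = 0, C_y = -458.0 N, D_y = 888.0 N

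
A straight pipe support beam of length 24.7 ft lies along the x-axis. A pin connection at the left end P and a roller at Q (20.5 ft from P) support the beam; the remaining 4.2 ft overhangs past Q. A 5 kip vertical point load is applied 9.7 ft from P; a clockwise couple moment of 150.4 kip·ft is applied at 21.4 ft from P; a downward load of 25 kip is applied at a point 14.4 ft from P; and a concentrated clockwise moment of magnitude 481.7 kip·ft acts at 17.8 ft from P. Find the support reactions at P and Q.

ΣM about P: Q_y·20.5 − 5·9.7 − 150.4 − 25·14.4 − 481.7 = 0 → Q_y = 1040.6/20.5 = 50.761 ≈ 50.76 kip.
ΣF_y = 0: P_y + 50.761 − 5 − 25 = 0 → P_y = -20.76 kip.
ΣF_x = 0: no horizontal applied forces, so P_x = 0.

P_x = 0, P_y = -20.76 kip, Q_y = 50.76 kip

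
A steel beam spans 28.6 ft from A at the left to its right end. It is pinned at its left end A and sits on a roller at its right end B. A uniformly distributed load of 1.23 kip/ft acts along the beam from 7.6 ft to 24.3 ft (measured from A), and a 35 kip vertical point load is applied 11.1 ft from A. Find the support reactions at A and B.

A_x = 0, A_y = 30.50 kip, B_y = 25.04 kip

Resultant of the distributed load: 1.23 × 16.7 = 20.541 kip at 15.95 ft from A.
ΣM about A: B_y·28.6 − (1.23·16.7)·15.95 − 35·11.1 = 0 → B_y = 716.12895/28.6 = 25.0395 ≈ 25.04 kip.
ΣF_y = 0: A_y + 25.0395 − 1.23·16.7 − 35 = 0 → A_y = 30.50 kip.
ΣF_x = 0: no horizontal applied forces, so A_x = 0.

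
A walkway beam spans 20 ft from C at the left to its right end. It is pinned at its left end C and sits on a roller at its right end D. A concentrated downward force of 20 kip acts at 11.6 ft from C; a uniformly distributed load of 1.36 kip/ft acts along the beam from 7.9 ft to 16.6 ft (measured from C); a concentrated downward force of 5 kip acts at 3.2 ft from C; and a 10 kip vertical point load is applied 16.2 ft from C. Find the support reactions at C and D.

C_x = 0, C_y = 19.08 kip, D_y = 27.75 kip

Resultant of the distributed load: 1.36 × 8.7 = 11.832 kip at 12.25 ft from C.
ΣM about C: D_y·20 − 20·11.6 − (1.36·8.7)·12.25 − 5·3.2 − 10·16.2 = 0 → D_y = 554.942/20 = 27.7471 ≈ 27.75 kip.
ΣF_y = 0: C_y + 27.7471 − 20 − 1.36·8.7 − 5 − 10 = 0 → C_y = 19.08 kip.
ΣF_x = 0: no horizontal applied forces, so C_x = 0.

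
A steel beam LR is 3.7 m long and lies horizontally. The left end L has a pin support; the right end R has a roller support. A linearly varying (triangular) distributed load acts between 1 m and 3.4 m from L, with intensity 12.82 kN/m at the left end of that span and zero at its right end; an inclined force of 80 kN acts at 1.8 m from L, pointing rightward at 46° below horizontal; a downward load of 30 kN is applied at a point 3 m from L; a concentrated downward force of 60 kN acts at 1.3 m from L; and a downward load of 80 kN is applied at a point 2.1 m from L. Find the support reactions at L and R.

L_x = -55.57 kN, L_y = 116.6 kN, R_y = 126.3 kN

Resultant of the triangular load: ½ × 12.82 × 2.4 = 15.384 kN, acting at 1.8 m from L (one-third of the span from the peak).
Taking moments about L: R_y·3.7 − (½·12.82·2.4)·1.8 − 80·sin46°·1.8 − 30·3 − 60·1.3 − 80·2.1 = 0 → R_y = 467.276/3.7 = 126.291 ≈ 126.3 kN.
ΣF_y = 0: L_y + 126.291 − ½·12.82·2.4 − 80·sin46° − 30 − 60 − 80 = 0 → L_y = 116.6 kN.
ΣF_x = 0: L_x + 80·cos46° = 0 → L_x = -55.57 kN.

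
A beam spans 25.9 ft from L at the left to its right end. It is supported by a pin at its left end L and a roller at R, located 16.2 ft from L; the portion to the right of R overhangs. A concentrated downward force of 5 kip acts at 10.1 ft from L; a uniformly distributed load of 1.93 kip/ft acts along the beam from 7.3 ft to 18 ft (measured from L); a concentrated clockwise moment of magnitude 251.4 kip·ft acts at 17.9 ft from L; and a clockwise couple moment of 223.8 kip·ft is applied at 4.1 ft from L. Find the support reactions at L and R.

L_x = 0, L_y = -22.93 kip, R_y = 48.58 kip

Resultant of the distributed load: 1.93 × 10.7 = 20.651 kip at 12.65 ft from L.
Moments about L: R_y·16.2 − 5·10.1 − (1.93·10.7)·12.65 − 251.4 − 223.8 = 0 → R_y = 786.93515/16.2 = 48.5762 ≈ 48.58 kip.
ΣF_y = 0: L_y + 48.5762 − 5 − 1.93·10.7 = 0 → L_y = -22.93 kip.
ΣF_x = 0: no horizontal applied forces, so L_x = 0.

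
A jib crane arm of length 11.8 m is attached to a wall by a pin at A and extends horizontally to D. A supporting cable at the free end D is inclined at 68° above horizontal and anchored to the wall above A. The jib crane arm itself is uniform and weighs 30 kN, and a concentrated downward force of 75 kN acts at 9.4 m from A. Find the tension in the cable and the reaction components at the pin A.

ΣM about A: T·sin68°·11.8 − 30·5.9 − 75·9.4 = 0 → T = 882/(11.8·0.927184) = 80.6159 ≈ 80.62 kN.
ΣF_x = 0: A_x − T·cos68° = 0 → A_x = 80.6159 × 0.374607 = 30.20 kN.
ΣF_y = 0: A_y + T·sin68° − 30 − 75 = 0 → A_y = 105 − 80.6159 × 0.927184 = 30.25 kN.

T = 80.62 kN, A_x = 30.20 kN, A_y = 30.25 kN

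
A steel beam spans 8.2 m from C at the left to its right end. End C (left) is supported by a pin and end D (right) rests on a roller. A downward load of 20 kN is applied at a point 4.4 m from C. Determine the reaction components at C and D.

Moments about C: D_y·8.2 − 20·4.4 = 0 → D_y = 88/8.2 = 10.7317 ≈ 10.73 kN.
ΣF_y = 0: C_y + 10.7317 − 20 = 0 → C_y = 9.268 kN.
ΣF_x = 0: no horizontal applied forces, so C_x = 0.

C_x = 0, C_y = 9.268 kN, D_y = 10.73 kN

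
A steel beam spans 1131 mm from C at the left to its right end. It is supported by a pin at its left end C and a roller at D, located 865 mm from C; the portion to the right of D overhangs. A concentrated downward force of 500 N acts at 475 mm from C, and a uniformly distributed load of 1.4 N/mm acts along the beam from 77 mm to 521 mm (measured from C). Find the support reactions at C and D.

Resultant of the distributed load: 1.4 × 444 = 621.6 N at 299 mm from C.
Taking moments about C: D_y·865 − 500·475 − (1.4·444)·299 = 0 → D_y = 423358.4/865 = 489.432 ≈ 489.4 N.
ΣF_y = 0: C_y + 489.432 − 500 − 1.4·444 = 0 → C_y = 632.2 N.
ΣF_x = 0: no horizontal applied forces, so C_x = 0.

C_x = 0, C_y = 632.2 N, D_y = 489.4 N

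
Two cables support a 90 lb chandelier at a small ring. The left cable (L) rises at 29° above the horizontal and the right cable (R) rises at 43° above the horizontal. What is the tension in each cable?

ΣF_x = 0: −T_L·cos29° + T_R·cos43° = 0 → T_R = 1.19589·T_L.
ΣF_y = 0: T_L·sin29° + T_R·sin43° = 90.
Substitute: T_L·(0.48481 + 1.19589·0.681998) = 90 → T_L = 69.2092 ≈ 69.21 lb.
Then T_R = 1.19589 × 69.2092 = 82.77 lb.

T_L = 69.21 lb, T_R = 82.77 lb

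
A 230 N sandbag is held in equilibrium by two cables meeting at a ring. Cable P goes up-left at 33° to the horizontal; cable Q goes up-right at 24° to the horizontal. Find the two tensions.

T_P = 250.5 N, T_Q = 230.0 N

ΣF_x = 0: −T_P·cos33° + T_Q·cos24° = 0 → T_Q = 0.918039·T_P.
ΣF_y = 0: T_P·sin33° + T_Q·sin24° = 230.
Substitute: T_P·(0.544639 + 0.918039·0.406737) = 230 → T_P = 250.534 ≈ 250.5 N.
Then T_Q = 0.918039 × 250.534 = 230.0 N.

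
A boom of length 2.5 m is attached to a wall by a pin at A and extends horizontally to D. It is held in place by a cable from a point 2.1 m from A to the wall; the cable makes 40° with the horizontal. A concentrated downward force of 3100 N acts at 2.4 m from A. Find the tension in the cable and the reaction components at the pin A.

T = 5512 N, A_x = 4222 N, A_y = -442.9 N

ΣM about A: T·sin40°·2.1 − 3100·2.4 = 0 → T = 7440/(2.1·0.642788) = 5511.7 ≈ 5512 N.
ΣF_x = 0: A_x − T·cos40° = 0 → A_x = 5511.7 × 0.766044 = 4222 N.
ΣF_y = 0: A_y + T·sin40° − 3100 = 0 → A_y = 3100 − 5511.7 × 0.642788 = -442.9 N.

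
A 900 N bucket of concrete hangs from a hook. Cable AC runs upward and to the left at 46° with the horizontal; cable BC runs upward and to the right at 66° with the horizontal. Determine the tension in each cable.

ΣF_x = 0: −T_AC·cos46° + T_BC·cos66° = 0 → T_BC = 1.70788·T_AC.
ΣF_y = 0: T_AC·sin46° + T_BC·sin66° = 900.
Substitute: T_AC·(0.71934 + 1.70788·0.913545) = 900 → T_AC = 394.812 ≈ 394.8 N.
Then T_BC = 1.70788 × 394.812 = 674.3 N.

T_AC = 394.8 N, T_BC = 674.3 N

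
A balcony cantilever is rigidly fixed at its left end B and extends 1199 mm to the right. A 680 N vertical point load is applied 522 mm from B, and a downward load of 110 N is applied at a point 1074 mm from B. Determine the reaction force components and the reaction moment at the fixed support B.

ΣF_x = 0: B_x = 0.
ΣF_y = 0: B_y − 680 − 110 = 0 → B_y = 790.0 N.
ΣM about B: M_B − 680·522 − 110·1074 = 0 → M_B = 473100 N·mm.

B_x = 0, B_y = 790.0 N, M_B = 473100 N·mm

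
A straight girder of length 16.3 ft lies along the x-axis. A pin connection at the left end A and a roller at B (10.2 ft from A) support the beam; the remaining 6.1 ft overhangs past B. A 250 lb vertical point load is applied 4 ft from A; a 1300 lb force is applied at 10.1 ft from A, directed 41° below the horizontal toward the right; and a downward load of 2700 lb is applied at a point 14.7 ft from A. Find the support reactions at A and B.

A_x = -981.1 lb, A_y = -1031 lb, B_y = 4834 lb

ΣM about A: B_y·10.2 − 250·4 − 1300·sin41°·10.1 − 2700·14.7 = 0 → B_y = 49304.1/10.2 = 4833.74 ≈ 4834 lb.
ΣF_y = 0: A_y + 4833.74 − 250 − 1300·sin41° − 2700 = 0 → A_y = -1031 lb.
ΣF_x = 0: A_x + 1300·cos41° = 0 → A_x = -981.1 lb.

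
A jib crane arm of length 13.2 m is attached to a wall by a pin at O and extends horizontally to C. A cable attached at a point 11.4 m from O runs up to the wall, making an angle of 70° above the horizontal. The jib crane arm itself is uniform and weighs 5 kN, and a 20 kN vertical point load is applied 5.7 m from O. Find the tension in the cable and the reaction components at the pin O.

T = 13.72 kN, O_x = 4.693 kN, O_y = 12.11 kN

ΣM about O: T·sin70°·11.4 − 5·6.6 − 20·5.7 = 0 → T = 147/(11.4·0.939693) = 13.7223 ≈ 13.72 kN.
ΣF_x = 0: O_x − T·cos70° = 0 → O_x = 13.7223 × 0.34202 = 4.693 kN.
ΣF_y = 0: O_y + T·sin70° − 5 − 20 = 0 → O_y = 25 − 13.7223 × 0.939693 = 12.11 kN.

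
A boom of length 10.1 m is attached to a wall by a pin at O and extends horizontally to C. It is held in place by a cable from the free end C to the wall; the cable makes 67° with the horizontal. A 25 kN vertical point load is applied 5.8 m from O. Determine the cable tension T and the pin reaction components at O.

ΣM about O: T·sin67°·10.1 − 25·5.8 = 0 → T = 145/(10.1·0.920505) = 15.5963 ≈ 15.60 kN.
ΣF_x = 0: O_x − T·cos67° = 0 → O_x = 15.5963 × 0.390731 = 6.094 kN.
ΣF_y = 0: O_y + T·sin67° − 25 = 0 → O_y = 25 − 15.5963 × 0.920505 = 10.64 kN.

T = 15.60 kN, O_x = 6.094 kN, O_y = 10.64 kN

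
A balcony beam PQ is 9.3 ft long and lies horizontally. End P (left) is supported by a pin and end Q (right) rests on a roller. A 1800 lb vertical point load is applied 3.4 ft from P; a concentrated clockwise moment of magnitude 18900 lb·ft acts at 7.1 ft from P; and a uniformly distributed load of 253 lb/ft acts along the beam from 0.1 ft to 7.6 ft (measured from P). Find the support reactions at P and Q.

P_x = 0, P_y = 221.7 lb, Q_y = 3476 lb

Resultant of the distributed load: 253 × 7.5 = 1897.5 lb at 3.85 ft from P.
ΣM about P: Q_y·9.3 − 1800·3.4 − 18900 − (253·7.5)·3.85 = 0 → Q_y = 32325.375/9.3 = 3475.85 ≈ 3476 lb.
ΣF_y = 0: P_y + 3475.85 − 1800 − 253·7.5 = 0 → P_y = 221.7 lb.
ΣF_x = 0: no horizontal applied forces, so P_x = 0.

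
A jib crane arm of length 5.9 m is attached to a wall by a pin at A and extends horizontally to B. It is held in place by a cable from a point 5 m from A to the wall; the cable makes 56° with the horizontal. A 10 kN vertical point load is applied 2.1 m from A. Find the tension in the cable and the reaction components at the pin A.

ΣM about A: T·sin56°·5 − 10·2.1 = 0 → T = 21/(5·0.829038) = 5.06611 ≈ 5.066 kN.
ΣF_x = 0: A_x − T·cos56° = 0 → A_x = 5.06611 × 0.559193 = 2.833 kN.
ΣF_y = 0: A_y + T·sin56° − 10 = 0 → A_y = 10 − 5.06611 × 0.829038 = 5.800 kN.

T = 5.066 kN, A_x = 2.833 kN, A_y = 5.800 kN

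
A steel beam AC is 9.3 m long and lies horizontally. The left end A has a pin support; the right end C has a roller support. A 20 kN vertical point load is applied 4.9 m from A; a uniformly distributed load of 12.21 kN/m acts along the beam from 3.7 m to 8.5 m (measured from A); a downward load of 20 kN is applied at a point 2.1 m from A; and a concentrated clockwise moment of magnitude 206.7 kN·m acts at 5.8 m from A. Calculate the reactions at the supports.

A_x = 0, A_y = 22.89 kN, C_y = 75.72 kN

Resultant of the distributed load: 12.21 × 4.8 = 58.608 kN at 6.1 m from A.
Moments about A: C_y·9.3 − 20·4.9 − (12.21·4.8)·6.1 − 20·2.1 − 206.7 = 0 → C_y = 704.2088/9.3 = 75.7214 ≈ 75.72 kN.
ΣF_y = 0: A_y + 75.7214 − 20 − 12.21·4.8 − 20 = 0 → A_y = 22.89 kN.
ΣF_x = 0: no horizontal applied forces, so A_x = 0.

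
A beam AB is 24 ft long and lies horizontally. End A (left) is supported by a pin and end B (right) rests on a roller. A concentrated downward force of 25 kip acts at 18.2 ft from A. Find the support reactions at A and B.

Moments about A: B_y·24 − 25·18.2 = 0 → B_y = 455/24 = 18.9583 ≈ 18.96 kip.
ΣF_y = 0: A_y + 18.9583 − 25 = 0 → A_y = 6.042 kip.
ΣF_x = 0: no horizontal applied forces, so A_x = 0.

A_x = 0, A_y = 6.042 kip, B_y = 18.96 kip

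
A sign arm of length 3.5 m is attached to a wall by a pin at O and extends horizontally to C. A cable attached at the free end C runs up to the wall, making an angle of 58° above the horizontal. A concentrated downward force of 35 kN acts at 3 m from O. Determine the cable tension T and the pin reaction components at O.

T = 35.38 kN, O_x = 18.75 kN, O_y = 5.000 kN

ΣM about O: T·sin58°·3.5 − 35·3 = 0 → T = 105/(3.5·0.848048) = 35.3754 ≈ 35.38 kN.
ΣF_x = 0: O_x − T·cos58° = 0 → O_x = 35.3754 × 0.529919 = 18.75 kN.
ΣF_y = 0: O_y + T·sin58° − 35 = 0 → O_y = 35 − 35.3754 × 0.848048 = 5.000 kN.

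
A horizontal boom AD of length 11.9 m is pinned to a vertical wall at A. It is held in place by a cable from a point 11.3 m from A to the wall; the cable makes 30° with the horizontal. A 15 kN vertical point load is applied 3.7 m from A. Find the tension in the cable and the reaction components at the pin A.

T = 9.823 kN, A_x = 8.507 kN, A_y = 10.09 kN

ΣM about A: T·sin30°·11.3 − 15·3.7 = 0 → T = 55.5/(11.3·0.5) = 9.82301 ≈ 9.823 kN.
ΣF_x = 0: A_x − T·cos30° = 0 → A_x = 9.82301 × 0.866025 = 8.507 kN.
ΣF_y = 0: A_y + T·sin30° − 15 = 0 → A_y = 15 − 9.82301 × 0.5 = 10.09 kN.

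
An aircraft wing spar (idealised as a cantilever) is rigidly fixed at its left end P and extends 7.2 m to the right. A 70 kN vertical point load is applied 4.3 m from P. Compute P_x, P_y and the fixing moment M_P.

ΣF_x = 0: P_x = 0.
ΣF_y = 0: P_y − 70 = 0 → P_y = 70.00 kN.
ΣM about P: M_P − 70·4.3 = 0 → M_P = 301.0 kN·m.

P_x = 0, P_y = 70.00 kN, M_P = 301.0 kN·m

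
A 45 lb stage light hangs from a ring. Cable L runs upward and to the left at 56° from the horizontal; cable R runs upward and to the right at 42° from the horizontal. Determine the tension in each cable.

ΣF_x = 0: −T_L·cos56° + T_R·cos42° = 0 → T_R = 0.752468·T_L.
ΣF_y = 0: T_L·sin56° + T_R·sin42° = 45.
Substitute: T_L·(0.829038 + 0.752468·0.669131) = 45 → T_L = 33.7702 ≈ 33.77 lb.
Then T_R = 0.752468 × 33.7702 = 25.41 lb.

T_L = 33.77 lb, T_R = 25.41 lb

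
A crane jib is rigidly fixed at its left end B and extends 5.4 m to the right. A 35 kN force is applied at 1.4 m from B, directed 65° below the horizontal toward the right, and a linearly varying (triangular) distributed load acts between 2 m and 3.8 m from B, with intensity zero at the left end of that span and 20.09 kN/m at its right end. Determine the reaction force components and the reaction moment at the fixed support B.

B_x = -14.79 kN, B_y = 49.80 kN, M_B = 102.3 kN·m

Resultant of the triangular load: ½ × 20.09 × 1.8 = 18.081 kN, acting at 3.2 m from B (one-third of the span from the peak).
ΣF_x = 0: B_x + 35·cos65° = 0 → B_x = -14.79 kN.
ΣF_y = 0: B_y − 35·sin65° − ½·20.09·1.8 = 0 → B_y = 49.80 kN.
ΣM about B: M_B − 35·sin65°·1.4 − (½·20.09·1.8)·3.2 = 0 → M_B = 102.3 kN·m.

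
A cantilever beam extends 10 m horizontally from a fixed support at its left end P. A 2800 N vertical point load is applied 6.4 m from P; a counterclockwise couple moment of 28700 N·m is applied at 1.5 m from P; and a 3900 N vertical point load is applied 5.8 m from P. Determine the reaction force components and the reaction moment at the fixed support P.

ΣF_x = 0: P_x = 0.
ΣF_y = 0: P_y − 2800 − 3900 = 0 → P_y = 6700 N.
ΣM about P: M_P − 2800·6.4 + 28700 − 3900·5.8 = 0 → M_P = 11840 N·m.

P_x = 0, P_y = 6700 N, M_P = 11840 N·m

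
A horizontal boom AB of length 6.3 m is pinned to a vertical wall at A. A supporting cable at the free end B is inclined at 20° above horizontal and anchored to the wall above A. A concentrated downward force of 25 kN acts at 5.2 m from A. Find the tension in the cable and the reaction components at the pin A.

ΣM about A: T·sin20°·6.3 − 25·5.2 = 0 → T = 130/(6.3·0.34202) = 60.3325 ≈ 60.33 kN.
ΣF_x = 0: A_x − T·cos20° = 0 → A_x = 60.3325 × 0.939693 = 56.69 kN.
ΣF_y = 0: A_y + T·sin20° − 25 = 0 → A_y = 25 − 60.3325 × 0.34202 = 4.365 kN.

T = 60.33 kN, A_x = 56.69 kN, A_y = 4.365 kN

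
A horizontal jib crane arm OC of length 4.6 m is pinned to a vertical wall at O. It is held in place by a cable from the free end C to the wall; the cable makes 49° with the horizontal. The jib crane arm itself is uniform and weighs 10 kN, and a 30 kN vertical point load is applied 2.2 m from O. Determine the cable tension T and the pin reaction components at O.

ΣM about O: T·sin49°·4.6 − 10·2.3 − 30·2.2 = 0 → T = 89/(4.6·0.75471) = 25.6361 ≈ 25.64 kN.
ΣF_x = 0: O_x − T·cos49° = 0 → O_x = 25.6361 × 0.656059 = 16.82 kN.
ΣF_y = 0: O_y + T·sin49° − 10 − 30 = 0 → O_y = 40 − 25.6361 × 0.75471 = 20.65 kN.

T = 25.64 kN, O_x = 16.82 kN, O_y = 20.65 kN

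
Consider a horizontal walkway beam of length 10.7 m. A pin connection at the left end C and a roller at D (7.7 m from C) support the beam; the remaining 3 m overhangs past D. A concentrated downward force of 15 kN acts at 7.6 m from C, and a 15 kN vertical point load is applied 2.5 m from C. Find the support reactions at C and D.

Moments about C: D_y·7.7 − 15·7.6 − 15·2.5 = 0 → D_y = 151.5/7.7 = 19.6753 ≈ 19.68 kN.
ΣF_y = 0: C_y + 19.6753 − 15 − 15 = 0 → C_y = 10.32 kN.
ΣF_x = 0: no horizontal applied forces, so C_x = 0.

C_x = 0, C_y = 10.32 kN, D_y = 19.68 kN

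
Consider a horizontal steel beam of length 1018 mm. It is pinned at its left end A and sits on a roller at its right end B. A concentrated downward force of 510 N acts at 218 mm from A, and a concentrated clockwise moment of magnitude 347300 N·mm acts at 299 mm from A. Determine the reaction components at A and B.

A_x = 0, A_y = 59.63 N, B_y = 450.4 N

Moments about A: B_y·1018 − 510·218 − 347300 = 0 → B_y = 458480/1018 = 450.373 ≈ 450.4 N.
ΣF_y = 0: A_y + 450.373 − 510 = 0 → A_y = 59.63 N.
ΣF_x = 0: no horizontal applied forces, so A_x = 0.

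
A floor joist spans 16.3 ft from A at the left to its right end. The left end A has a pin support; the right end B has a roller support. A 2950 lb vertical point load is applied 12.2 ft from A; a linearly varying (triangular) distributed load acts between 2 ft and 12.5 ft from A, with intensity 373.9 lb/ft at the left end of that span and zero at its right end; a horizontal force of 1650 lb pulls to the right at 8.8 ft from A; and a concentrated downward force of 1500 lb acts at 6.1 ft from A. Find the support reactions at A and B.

Resultant of the triangular load: ½ × 373.9 × 10.5 = 1962.975 lb, acting at 5.5 ft from A (one-third of the span from the peak).
Moments about A: B_y·16.3 − 2950·12.2 − (½·373.9·10.5)·5.5 − 1500·6.1 = 0 → B_y = 55936.3625/16.3 = 3431.68 ≈ 3432 lb.
ΣF_y = 0: A_y + 3431.68 − 2950 − ½·373.9·10.5 − 1500 = 0 → A_y = 2981 lb.
ΣF_x = 0: A_x + 1650 = 0 → A_x = -1650 lb.

A_x = -1650 lb, A_y = 2981 lb, B_y = 3432 lb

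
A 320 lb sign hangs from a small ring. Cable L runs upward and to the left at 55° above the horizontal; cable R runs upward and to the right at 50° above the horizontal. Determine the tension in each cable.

T_L = 212.9 lb, T_R = 190.0 lb

ΣF_x = 0: −T_L·cos55° + T_R·cos50° = 0 → T_R = 0.892327·T_L.
ΣF_y = 0: T_L·sin55° + T_R·sin50° = 320.
Substitute: T_L·(0.819152 + 0.892327·0.766044) = 320 → T_L = 212.948 ≈ 212.9 lb.
Then T_R = 0.892327 × 212.948 = 190.0 lb.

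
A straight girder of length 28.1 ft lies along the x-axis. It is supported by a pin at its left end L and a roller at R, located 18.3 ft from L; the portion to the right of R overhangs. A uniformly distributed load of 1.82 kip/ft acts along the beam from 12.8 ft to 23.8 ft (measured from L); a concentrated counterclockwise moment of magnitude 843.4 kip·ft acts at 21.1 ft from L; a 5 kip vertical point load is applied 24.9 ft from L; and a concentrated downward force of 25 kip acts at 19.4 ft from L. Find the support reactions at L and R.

Resultant of the distributed load: 1.82 × 11 = 20.02 kip at 18.3 ft from L.
ΣM about L: R_y·18.3 − (1.82·11)·18.3 + 843.4 − 5·24.9 − 25·19.4 = 0 → R_y = 132.466/18.3 = 7.23858 ≈ 7.239 kip.
ΣF_y = 0: L_y + 7.23858 − 1.82·11 − 5 − 25 = 0 → L_y = 42.78 kip.
ΣF_x = 0: no horizontal applied forces, so L_x = 0.

L_x = 0, L_y = 42.78 kip, R_y = 7.239 kip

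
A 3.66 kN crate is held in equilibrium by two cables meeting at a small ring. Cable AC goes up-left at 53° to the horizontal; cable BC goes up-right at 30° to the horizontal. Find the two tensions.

ΣF_x = 0: −T_AC·cos53° + T_BC·cos30° = 0 → T_BC = 0.694916·T_AC.
ΣF_y = 0: T_AC·sin53° + T_BC·sin30° = 3.66.
Substitute: T_AC·(0.798636 + 0.694916·0.5) = 3.66 → T_AC = 3.19346 ≈ 3.193 kN.
Then T_BC = 0.694916 × 3.19346 = 2.219 kN.

T_AC = 3.193 kN, T_BC = 2.219 kN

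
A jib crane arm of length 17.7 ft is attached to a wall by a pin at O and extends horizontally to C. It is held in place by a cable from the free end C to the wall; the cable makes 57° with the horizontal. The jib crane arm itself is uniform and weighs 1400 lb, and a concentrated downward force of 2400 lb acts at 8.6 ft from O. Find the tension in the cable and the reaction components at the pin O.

T = 2225 lb, O_x = 1212 lb, O_y = 1934 lb

ΣM about O: T·sin57°·17.7 − 1400·8.85 − 2400·8.6 = 0 → T = 33030/(17.7·0.838671) = 2225.07 ≈ 2225 lb.
ΣF_x = 0: O_x − T·cos57° = 0 → O_x = 2225.07 × 0.544639 = 1212 lb.
ΣF_y = 0: O_y + T·sin57° − 1400 − 2400 = 0 → O_y = 3800 − 2225.07 × 0.838671 = 1934 lb.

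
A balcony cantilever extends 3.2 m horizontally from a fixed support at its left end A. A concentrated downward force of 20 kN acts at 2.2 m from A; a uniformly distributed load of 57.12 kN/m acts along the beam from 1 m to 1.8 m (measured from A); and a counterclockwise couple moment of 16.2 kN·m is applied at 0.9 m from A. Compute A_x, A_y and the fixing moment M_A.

A_x = 0, A_y = 65.70 kN, M_A = 91.77 kN·m

Resultant of the distributed load: 57.12 × 0.8 = 45.696 kN at 1.4 m from A.
ΣF_x = 0: A_x = 0.
ΣF_y = 0: A_y − 20 − 57.12·0.8 = 0 → A_y = 65.70 kN.
ΣM about A: M_A − 20·2.2 − (57.12·0.8)·1.4 + 16.2 = 0 → M_A = 91.77 kN·m.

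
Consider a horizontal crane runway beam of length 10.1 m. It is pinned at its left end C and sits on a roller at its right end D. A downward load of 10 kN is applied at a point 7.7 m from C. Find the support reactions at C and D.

C_x = 0, C_y = 2.376 kN, D_y = 7.624 kN

ΣM about C: D_y·10.1 − 10·7.7 = 0 → D_y = 77/10.1 = 7.62376 ≈ 7.624 kN.
ΣF_y = 0: C_y + 7.62376 − 10 = 0 → C_y = 2.376 kN.
ΣF_x = 0: no horizontal applied forces, so C_x = 0.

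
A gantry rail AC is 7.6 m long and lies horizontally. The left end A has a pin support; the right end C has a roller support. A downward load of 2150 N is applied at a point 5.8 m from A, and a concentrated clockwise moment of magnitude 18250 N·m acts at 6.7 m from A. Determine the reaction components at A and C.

Moments about A: C_y·7.6 − 2150·5.8 − 18250 = 0 → C_y = 30720/7.6 = 4042.11 ≈ 4042 N.
ΣF_y = 0: A_y + 4042.11 − 2150 = 0 → A_y = -1892 N.
ΣF_x = 0: no horizontal applied forces, so A_x = 0.

A_x = 0, A_y = -1892 N, C_y = 4042 N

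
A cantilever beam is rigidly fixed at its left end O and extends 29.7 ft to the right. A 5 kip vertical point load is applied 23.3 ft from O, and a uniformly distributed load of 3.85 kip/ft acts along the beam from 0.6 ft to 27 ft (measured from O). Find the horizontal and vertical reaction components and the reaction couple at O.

O_x = 0, O_y = 106.6 kip, M_O = 1519 kip·ft

Resultant of the distributed load: 3.85 × 26.4 = 101.64 kip at 13.8 ft from O.
ΣF_x = 0: O_x = 0.
ΣF_y = 0: O_y − 5 − 3.85·26.4 = 0 → O_y = 106.6 kip.
ΣM about O: M_O − 5·23.3 − (3.85·26.4)·13.8 = 0 → M_O = 1519 kip·ft.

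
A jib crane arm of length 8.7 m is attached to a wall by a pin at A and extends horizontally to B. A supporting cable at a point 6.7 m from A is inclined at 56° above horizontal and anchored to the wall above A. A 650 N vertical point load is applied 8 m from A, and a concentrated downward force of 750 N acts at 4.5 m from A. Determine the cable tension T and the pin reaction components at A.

ΣM about A: T·sin56°·6.7 − 650·8 − 750·4.5 = 0 → T = 8575/(6.7·0.829038) = 1543.78 ≈ 1544 N.
ΣF_x = 0: A_x − T·cos56° = 0 → A_x = 1543.78 × 0.559193 = 863.3 N.
ΣF_y = 0: A_y + T·sin56° − 650 − 750 = 0 → A_y = 1400 − 1543.78 × 0.829038 = 120.1 N.

T = 1544 N, A_x = 863.3 N, A_y = 120.1 N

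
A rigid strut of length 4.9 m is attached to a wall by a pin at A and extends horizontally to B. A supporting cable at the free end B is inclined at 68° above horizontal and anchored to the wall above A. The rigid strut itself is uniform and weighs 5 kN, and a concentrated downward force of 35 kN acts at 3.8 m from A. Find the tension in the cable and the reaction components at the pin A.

ΣM about A: T·sin68°·4.9 − 5·2.45 − 35·3.8 = 0 → T = 145.25/(4.9·0.927184) = 31.9708 ≈ 31.97 kN.
ΣF_x = 0: A_x − T·cos68° = 0 → A_x = 31.9708 × 0.374607 = 11.98 kN.
ΣF_y = 0: A_y + T·sin68° − 5 − 35 = 0 → A_y = 40 − 31.9708 × 0.927184 = 10.36 kN.

T = 31.97 kN, A_x = 11.98 kN, A_y = 10.36 kN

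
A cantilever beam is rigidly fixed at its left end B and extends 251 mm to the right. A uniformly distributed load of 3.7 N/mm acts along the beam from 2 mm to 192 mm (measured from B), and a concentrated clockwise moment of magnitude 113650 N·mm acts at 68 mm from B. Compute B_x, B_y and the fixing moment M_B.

Resultant of the distributed load: 3.7 × 190 = 703 N at 97 mm from B.
ΣF_x = 0: B_x = 0.
ΣF_y = 0: B_y − 3.7·190 = 0 → B_y = 703.0 N.
ΣM about B: M_B − (3.7·190)·97 − 113650 = 0 → M_B = 181800 N·mm.

B_x = 0, B_y = 703.0 N, M_B = 181800 N·mm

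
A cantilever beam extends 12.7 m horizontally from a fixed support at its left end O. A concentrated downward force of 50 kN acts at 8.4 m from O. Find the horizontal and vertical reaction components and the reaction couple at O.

ΣF_x = 0: O_x = 0.
ΣF_y = 0: O_y − 50 = 0 → O_y = 50.00 kN.
ΣM about O: M_O − 50·8.4 = 0 → M_O = 420.0 kN·m.

O_x = 0, O_y = 50.00 kN, M_O = 420.0 kN·m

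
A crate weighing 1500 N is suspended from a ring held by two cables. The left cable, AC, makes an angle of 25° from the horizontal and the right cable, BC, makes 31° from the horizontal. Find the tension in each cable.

T_AC = 1551 N, T_BC = 1640 N

ΣF_x = 0: −T_AC·cos25° + T_BC·cos31° = 0 → T_BC = 1.05733·T_AC.
ΣF_y = 0: T_AC·sin25° + T_BC·sin31° = 1500.
Substitute: T_AC·(0.422618 + 1.05733·0.515038) = 1500 → T_AC = 1550.9 ≈ 1551 N.
Then T_BC = 1.05733 × 1550.9 = 1640 N.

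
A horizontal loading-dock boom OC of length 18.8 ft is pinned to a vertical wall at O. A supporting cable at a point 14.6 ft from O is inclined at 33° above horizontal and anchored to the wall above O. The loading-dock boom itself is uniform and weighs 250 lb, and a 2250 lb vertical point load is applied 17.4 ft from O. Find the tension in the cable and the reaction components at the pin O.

ΣM about O: T·sin33°·14.6 − 250·9.4 − 2250·17.4 = 0 → T = 41500/(14.6·0.544639) = 5218.99 ≈ 5219 lb.
ΣF_x = 0: O_x − T·cos33° = 0 → O_x = 5218.99 × 0.838671 = 4377 lb.
ΣF_y = 0: O_y + T·sin33° − 250 − 2250 = 0 → O_y = 2500 − 5218.99 × 0.544639 = -342.5 lb.

T = 5219 lb, O_x = 4377 lb, O_y = -342.5 lb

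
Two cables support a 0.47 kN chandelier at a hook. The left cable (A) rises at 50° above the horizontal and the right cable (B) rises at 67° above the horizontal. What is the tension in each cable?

ΣF_x = 0: −T_A·cos50° + T_B·cos67° = 0 → T_B = 1.64509·T_A.
ΣF_y = 0: T_A·sin50° + T_B·sin67° = 0.47.
Substitute: T_A·(0.766044 + 1.64509·0.920505) = 0.47 → T_A = 0.206108 ≈ 0.2061 kN.
Then T_B = 1.64509 × 0.206108 = 0.3391 kN.

T_A = 0.2061 kN, T_B = 0.3391 kN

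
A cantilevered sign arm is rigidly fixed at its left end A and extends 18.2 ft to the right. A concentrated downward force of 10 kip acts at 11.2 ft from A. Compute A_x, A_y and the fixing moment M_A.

A_x = 0, A_y = 10.00 kip, M_A = 112.0 kip·ft

ΣF_x = 0: A_x = 0.
ΣF_y = 0: A_y − 10 = 0 → A_y = 10.00 kip.
ΣM about A: M_A − 10·11.2 = 0 → M_A = 112.0 kip·ft.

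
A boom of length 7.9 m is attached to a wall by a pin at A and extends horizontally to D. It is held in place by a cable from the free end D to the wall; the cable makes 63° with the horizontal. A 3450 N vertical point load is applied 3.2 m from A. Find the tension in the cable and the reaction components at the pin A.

T = 1568 N, A_x = 712.0 N, A_y = 2053 N

ΣM about A: T·sin63°·7.9 − 3450·3.2 = 0 → T = 11040/(7.9·0.891007) = 1568.41 ≈ 1568 N.
ΣF_x = 0: A_x − T·cos63° = 0 → A_x = 1568.41 × 0.45399 = 712.0 N.
ΣF_y = 0: A_y + T·sin63° − 3450 = 0 → A_y = 3450 − 1568.41 × 0.891007 = 2053 N.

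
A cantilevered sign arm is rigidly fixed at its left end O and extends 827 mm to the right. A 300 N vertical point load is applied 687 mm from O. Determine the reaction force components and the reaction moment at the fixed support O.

O_x = 0, O_y = 300.0 N, M_O = 206100 N·mm

ΣF_x = 0: O_x = 0.
ΣF_y = 0: O_y − 300 = 0 → O_y = 300.0 N.
ΣM about O: M_O − 300·687 = 0 → M_O = 206100 N·mm.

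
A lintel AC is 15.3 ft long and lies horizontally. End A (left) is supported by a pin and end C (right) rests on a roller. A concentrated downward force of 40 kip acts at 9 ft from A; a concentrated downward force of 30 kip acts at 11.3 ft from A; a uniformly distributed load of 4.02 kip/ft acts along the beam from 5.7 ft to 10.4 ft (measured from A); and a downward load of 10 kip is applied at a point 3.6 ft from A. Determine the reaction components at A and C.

A_x = 0, A_y = 40.91 kip, C_y = 57.98 kip

Resultant of the distributed load: 4.02 × 4.7 = 18.894 kip at 8.05 ft from A.
Taking moments about A: C_y·15.3 − 40·9 − 30·11.3 − (4.02·4.7)·8.05 − 10·3.6 = 0 → C_y = 887.0967/15.3 = 57.9802 ≈ 57.98 kip.
ΣF_y = 0: A_y + 57.9802 − 40 − 30 − 4.02·4.7 − 10 = 0 → A_y = 40.91 kip.
ΣF_x = 0: no horizontal applied forces, so A_x = 0.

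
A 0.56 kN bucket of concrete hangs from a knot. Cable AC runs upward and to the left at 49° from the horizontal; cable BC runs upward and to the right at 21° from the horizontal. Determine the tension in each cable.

ΣF_x = 0: −T_AC·cos49° + T_BC·cos21° = 0 → T_BC = 0.702734·T_AC.
ΣF_y = 0: T_AC·sin49° + T_BC·sin21° = 0.56.
Substitute: T_AC·(0.75471 + 0.702734·0.358368) = 0.56 → T_AC = 0.556357 ≈ 0.5564 kN.
Then T_BC = 0.702734 × 0.556357 = 0.3910 kN.

T_AC = 0.5564 kN, T_BC = 0.3910 kN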